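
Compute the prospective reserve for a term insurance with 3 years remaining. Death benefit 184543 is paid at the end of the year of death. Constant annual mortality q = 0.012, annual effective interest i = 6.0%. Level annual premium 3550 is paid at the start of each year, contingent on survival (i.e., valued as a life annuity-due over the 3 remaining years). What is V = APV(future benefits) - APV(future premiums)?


v = 1/(1+i) = 0.943396
APV(future benefits) per unit = sum_{k=0}^{2} k_p_x * q * v^(k+1) = 0.031708
APV(future benefits) = 184543 * 0.031708 = 5851.4201
Life annuity-due factor ä_{x:3} = sum_{k=0}^{2} k_p_x * v^k = 2.80084
APV(future premiums) = 3550 * 2.80084 = 9942.9826
V = 5851.4201 - 9942.9826
= -4091.5624


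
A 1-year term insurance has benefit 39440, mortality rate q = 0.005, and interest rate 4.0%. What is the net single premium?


NSP = benefit * q * v
v = 1/(1+i) = 0.961538
NSP = 39440 * 0.005 * 0.961538
= 189.6154


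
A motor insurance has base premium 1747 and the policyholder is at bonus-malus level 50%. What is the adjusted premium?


adjusted = base * BM_level / 100
= 1747 * 50 / 100
= 1747 * 0.5
= 873.5


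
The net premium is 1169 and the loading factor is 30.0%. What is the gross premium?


Gross = net * (1 + loading)
= 1169 * (1 + 0.3)
= 1169 * 1.3
= 1519.7


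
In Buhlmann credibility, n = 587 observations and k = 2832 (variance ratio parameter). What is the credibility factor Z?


Z = n / (n + k)
= 587 / (587 + 2832)
= 587 / 3419
= 0.1717


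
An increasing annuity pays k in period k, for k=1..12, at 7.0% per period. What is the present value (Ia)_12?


(Ia)_n = sum_{k=1}^{n} k * v^k, v = 1/(1+i)
v = 0.934579
Sum computed term by term:
(Ia)_12 = 45.2933


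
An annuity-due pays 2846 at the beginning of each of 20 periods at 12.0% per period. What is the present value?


PV_due = PMT * (1-(1+i)^(-n))/i * (1+i)
PV_immediate = 21258.0366
PV_due = 21258.0366 * 1.12
= 23809.0009


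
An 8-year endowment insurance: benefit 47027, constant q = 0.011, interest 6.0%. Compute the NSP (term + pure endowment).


Term component = 3101.7447
Pure endowment = 8_p_x * v^8 * benefit = 0.915314 * 0.627412 * 47027 = 27006.6481
NSP = 30108.3927


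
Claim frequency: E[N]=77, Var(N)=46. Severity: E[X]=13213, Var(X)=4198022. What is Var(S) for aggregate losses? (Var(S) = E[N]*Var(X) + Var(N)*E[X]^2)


Var(S) = E[N]*Var(X) + Var(N)*E[X]^2
= 77*4198022 + 46*13213^2
= 323247694 + 8030834974
= 8.3541e+09


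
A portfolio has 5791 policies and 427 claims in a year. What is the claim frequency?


frequency = claims / policies
= 427 / 5791
= 0.0737


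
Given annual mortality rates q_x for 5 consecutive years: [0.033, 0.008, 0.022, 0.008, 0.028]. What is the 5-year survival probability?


p_k = 1 - q_k for each year
Survival = product of (1 - q_k)
= 0.967 * 0.992 * 0.978 * 0.992 * 0.972
= 0.9046


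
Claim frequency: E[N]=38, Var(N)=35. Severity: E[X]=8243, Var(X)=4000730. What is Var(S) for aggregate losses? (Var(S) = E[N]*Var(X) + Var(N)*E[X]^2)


Var(S) = E[N]*Var(X) + Var(N)*E[X]^2
= 38*4000730 + 35*8243^2
= 152027740 + 2378146715
= 2.5302e+09


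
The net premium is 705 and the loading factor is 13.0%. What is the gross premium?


Gross = net * (1 + loading)
= 705 * (1 + 0.13)
= 705 * 1.13
= 796.65


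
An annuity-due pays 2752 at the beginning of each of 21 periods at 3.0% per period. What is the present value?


PV_due = PMT * (1-(1+i)^(-n))/i * (1+i)
PV_immediate = 42422.1464
PV_due = 42422.1464 * 1.03
= 43694.8108


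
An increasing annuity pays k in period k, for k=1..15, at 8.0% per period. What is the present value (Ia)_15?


(Ia)_n = sum_{k=1}^{n} k * v^k, v = 1/(1+i)
v = 0.925926
Sum computed term by term:
(Ia)_15 = 56.4451


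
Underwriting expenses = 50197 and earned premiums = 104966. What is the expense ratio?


Expense ratio = expenses / premiums
= 50197 / 104966
= 0.4782


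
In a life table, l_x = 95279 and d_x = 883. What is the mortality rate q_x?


q_x = d_x / l_x
= 883 / 95279
= 0.0093


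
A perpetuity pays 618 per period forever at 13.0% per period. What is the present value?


PV = PMT / i
= 618 / 0.13
= 4753.8462


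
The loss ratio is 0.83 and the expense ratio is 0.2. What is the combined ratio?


Combined ratio = loss ratio + expense ratio
= 0.83 + 0.2
= 1.03


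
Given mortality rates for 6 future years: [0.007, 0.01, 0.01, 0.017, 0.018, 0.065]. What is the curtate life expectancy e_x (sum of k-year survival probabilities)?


e_x = sum_{k=1}^{n} k_p_x
k_p_x values:
  1_p_x = 0.993
  2_p_x = 0.98307
  3_p_x = 0.973239
  4_p_x = 0.956694
  5_p_x = 0.939474
  6_p_x = 0.878408
e_x = 5.7239


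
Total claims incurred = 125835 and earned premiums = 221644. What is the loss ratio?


Loss ratio = claims / premiums
= 125835 / 221644
= 0.5677


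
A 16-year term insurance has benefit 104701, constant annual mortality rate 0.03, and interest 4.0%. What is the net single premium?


NSP = benefit * sum_{k=0}^{n-1} k_p_x * q * v^(k+1)
With constant q=0.03, v=0.961538
Sum = 0.288019
NSP = 104701 * 0.288019
= 30155.9051


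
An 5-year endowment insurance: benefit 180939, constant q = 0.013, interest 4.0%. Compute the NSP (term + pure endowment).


Term component = 10213.3289
Pure endowment = 5_p_x * v^5 * benefit = 0.936668 * 0.821927 * 180939 = 139300.0437
NSP = 149513.3726


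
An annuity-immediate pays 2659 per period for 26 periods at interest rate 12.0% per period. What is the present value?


PV = PMT * (1 - (1+i)^(-n)) / i
= 2659 * (1 - (1+0.12)^(-26)) / 0.12
= 2659 * (1 - 0.052521) / 0.12
= 2659 * 7.89566
= 20994.5597


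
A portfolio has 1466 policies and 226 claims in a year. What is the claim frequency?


frequency = claims / policies
= 226 / 1466
= 0.1542


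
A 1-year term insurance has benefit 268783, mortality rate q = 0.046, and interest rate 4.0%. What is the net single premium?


NSP = benefit * q * v
v = 1/(1+i) = 0.961538
NSP = 268783 * 0.046 * 0.961538
= 11888.4788


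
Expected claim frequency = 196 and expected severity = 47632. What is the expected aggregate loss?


E[S] = E[N] * E[X]
= 196 * 47632
= 9.3359e+06


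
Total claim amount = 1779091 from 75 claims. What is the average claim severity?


severity = total / number
= 1779091 / 75
= 23721.2133


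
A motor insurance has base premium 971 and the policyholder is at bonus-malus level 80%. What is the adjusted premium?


adjusted = base * BM_level / 100
= 971 * 80 / 100
= 971 * 0.8
= 776.8


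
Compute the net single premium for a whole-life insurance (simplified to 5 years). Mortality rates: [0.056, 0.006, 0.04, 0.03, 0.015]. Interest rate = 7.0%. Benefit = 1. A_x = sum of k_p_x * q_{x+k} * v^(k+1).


v = 0.934579
Year 0: k_p_x=1.0, q=0.056, term=0.052336
Year 1: k_p_x=0.944, q=0.006, term=0.004947
Year 2: k_p_x=0.938336, q=0.04, term=0.030638
Year 3: k_p_x=0.900803, q=0.03, term=0.020617
Year 4: k_p_x=0.873778, q=0.015, term=0.009345
A_x = 0.1179


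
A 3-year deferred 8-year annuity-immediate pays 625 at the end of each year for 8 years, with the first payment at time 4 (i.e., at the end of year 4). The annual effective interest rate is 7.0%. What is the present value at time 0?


PV at time 3 of the 8-year annuity-immediate:
a_n = 625 * (1-(1+0.07)^(-8))/0.07 = 3732.0616
Discount back 3 years to time 0:
PV = 3732.0616 * (1+0.07)^(-3)
= 3732.0616 * 0.816298
= 3046.4739


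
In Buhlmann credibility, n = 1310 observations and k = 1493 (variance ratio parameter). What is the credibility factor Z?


Z = n / (n + k)
= 1310 / (1310 + 1493)
= 1310 / 2803
= 0.4674


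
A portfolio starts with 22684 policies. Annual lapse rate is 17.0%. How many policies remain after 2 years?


remaining = initial * (1 - lapse)^years
= 22684 * (1 - 0.17)^2
= 22684 * 0.6889
= 15627.0076


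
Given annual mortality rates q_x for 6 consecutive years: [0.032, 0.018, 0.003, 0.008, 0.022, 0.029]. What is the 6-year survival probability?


p_k = 1 - q_k for each year
Survival = product of (1 - q_k)
= 0.968 * 0.982 * 0.997 * 0.992 * 0.978 * 0.971
= 0.8928


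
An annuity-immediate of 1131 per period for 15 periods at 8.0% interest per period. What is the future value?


FV = PMT * ((1+i)^n - 1) / i
= 1131 * ((1.08)^15 - 1) / 0.08
= 1131 * (3.172169 - 1) / 0.08
= 30709.0409


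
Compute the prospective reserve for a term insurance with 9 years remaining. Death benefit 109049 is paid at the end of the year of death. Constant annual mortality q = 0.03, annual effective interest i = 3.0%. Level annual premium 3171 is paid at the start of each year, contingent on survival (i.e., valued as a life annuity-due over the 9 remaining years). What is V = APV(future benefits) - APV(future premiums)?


v = 1/(1+i) = 0.970874
APV(future benefits) per unit = sum_{k=0}^{8} k_p_x * q * v^(k+1) = 0.208673
APV(future benefits) = 109049 * 0.208673 = 22755.5927
Life annuity-due factor ä_{x:9} = sum_{k=0}^{8} k_p_x * v^k = 7.164443
APV(future premiums) = 3171 * 7.164443 = 22718.4489
V = 22755.5927 - 22718.4489
= 37.1438


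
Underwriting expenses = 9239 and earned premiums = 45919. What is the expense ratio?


Expense ratio = expenses / premiums
= 9239 / 45919
= 0.2012


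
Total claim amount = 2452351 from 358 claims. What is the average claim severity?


severity = total / number
= 2452351 / 358
= 6850.1425


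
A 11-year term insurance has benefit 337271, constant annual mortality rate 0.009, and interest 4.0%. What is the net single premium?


NSP = benefit * sum_{k=0}^{n-1} k_p_x * q * v^(k+1)
With constant q=0.009, v=0.961538
Sum = 0.075657
NSP = 337271 * 0.075657
= 25516.9189


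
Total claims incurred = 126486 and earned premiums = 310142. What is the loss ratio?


Loss ratio = claims / premiums
= 126486 / 310142
= 0.4078


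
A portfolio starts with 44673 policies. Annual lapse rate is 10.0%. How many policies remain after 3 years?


remaining = initial * (1 - lapse)^years
= 44673 * (1 - 0.1)^3
= 44673 * 0.729
= 32566.617


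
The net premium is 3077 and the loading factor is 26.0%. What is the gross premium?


Gross = net * (1 + loading)
= 3077 * (1 + 0.26)
= 3077 * 1.26
= 3877.02


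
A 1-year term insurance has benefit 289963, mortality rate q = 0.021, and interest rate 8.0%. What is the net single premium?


NSP = benefit * q * v
v = 1/(1+i) = 0.925926
NSP = 289963 * 0.021 * 0.925926
= 5638.1694


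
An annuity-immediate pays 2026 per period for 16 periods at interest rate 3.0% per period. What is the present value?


PV = PMT * (1 - (1+i)^(-n)) / i
= 2026 * (1 - (1+0.03)^(-16)) / 0.03
= 2026 * (1 - 0.623167) / 0.03
= 2026 * 12.561102
= 25448.7927


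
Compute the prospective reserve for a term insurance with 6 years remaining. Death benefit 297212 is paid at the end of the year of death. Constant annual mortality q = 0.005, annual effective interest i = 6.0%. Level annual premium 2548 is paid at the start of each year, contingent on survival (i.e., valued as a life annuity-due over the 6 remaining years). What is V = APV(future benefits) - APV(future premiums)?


v = 1/(1+i) = 0.943396
APV(future benefits) per unit = sum_{k=0}^{5} k_p_x * q * v^(k+1) = 0.024302
APV(future benefits) = 297212 * 0.024302 = 7222.8385
Life annuity-due factor ä_{x:6} = sum_{k=0}^{5} k_p_x * v^k = 5.152019
APV(future premiums) = 2548 * 5.152019 = 13127.3435
V = 7222.8385 - 13127.3435
= -5904.505


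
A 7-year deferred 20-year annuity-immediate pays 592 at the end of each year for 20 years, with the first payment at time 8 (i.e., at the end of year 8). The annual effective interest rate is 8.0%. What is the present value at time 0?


PV at time 7 of the 20-year annuity-immediate:
a_n = 592 * (1-(1+0.08)^(-20))/0.08 = 5812.3433
Discount back 7 years to time 0:
PV = 5812.3433 * (1+0.08)^(-7)
= 5812.3433 * 0.58349
= 3391.4465


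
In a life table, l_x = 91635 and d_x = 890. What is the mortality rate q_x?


q_x = d_x / l_x
= 890 / 91635
= 0.0097


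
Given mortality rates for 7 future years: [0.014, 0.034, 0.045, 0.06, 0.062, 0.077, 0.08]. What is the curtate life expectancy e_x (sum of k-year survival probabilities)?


e_x = sum_{k=1}^{n} k_p_x
k_p_x values:
  1_p_x = 0.986
  2_p_x = 0.952476
  3_p_x = 0.909615
  4_p_x = 0.855038
  5_p_x = 0.802025
  6_p_x = 0.740269
  7_p_x = 0.681048
e_x = 5.9265


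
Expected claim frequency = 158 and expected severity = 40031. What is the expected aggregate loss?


E[S] = E[N] * E[X]
= 158 * 40031
= 6.3249e+06


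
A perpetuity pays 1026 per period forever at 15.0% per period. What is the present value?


PV = PMT / i
= 1026 / 0.15
= 6840.0


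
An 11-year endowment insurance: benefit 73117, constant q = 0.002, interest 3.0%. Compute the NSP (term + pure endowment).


Term component = 1340.39
Pure endowment = 11_p_x * v^11 * benefit = 0.978219 * 0.722421 * 73117 = 51670.7596
NSP = 53011.1497


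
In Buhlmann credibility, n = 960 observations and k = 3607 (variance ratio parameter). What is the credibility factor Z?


Z = n / (n + k)
= 960 / (960 + 3607)
= 960 / 4567
= 0.2102


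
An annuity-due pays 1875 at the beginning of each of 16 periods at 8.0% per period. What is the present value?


PV_due = PMT * (1-(1+i)^(-n))/i * (1+i)
PV_immediate = 16596.3172
PV_due = 16596.3172 * 1.08
= 17924.0225


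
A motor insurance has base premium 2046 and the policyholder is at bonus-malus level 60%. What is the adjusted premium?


adjusted = base * BM_level / 100
= 2046 * 60 / 100
= 2046 * 0.6
= 1227.6


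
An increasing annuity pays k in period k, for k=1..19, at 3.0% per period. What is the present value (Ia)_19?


(Ia)_n = sum_{k=1}^{n} k * v^k, v = 1/(1+i)
v = 0.970874
Sum computed term by term:
(Ia)_19 = 130.6026


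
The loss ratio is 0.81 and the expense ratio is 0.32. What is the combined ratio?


Combined ratio = loss ratio + expense ratio
= 0.81 + 0.32
= 1.13


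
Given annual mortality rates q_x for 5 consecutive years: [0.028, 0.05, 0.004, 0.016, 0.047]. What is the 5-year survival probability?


p_k = 1 - q_k for each year
Survival = product of (1 - q_k)
= 0.972 * 0.95 * 0.996 * 0.984 * 0.953
= 0.8625


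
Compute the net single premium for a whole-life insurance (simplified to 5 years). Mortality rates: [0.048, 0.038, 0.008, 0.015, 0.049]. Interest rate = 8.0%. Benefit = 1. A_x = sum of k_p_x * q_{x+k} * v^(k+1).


v = 0.925926
Year 0: k_p_x=1.0, q=0.048, term=0.044444
Year 1: k_p_x=0.952, q=0.038, term=0.031015
Year 2: k_p_x=0.915824, q=0.008, term=0.005816
Year 3: k_p_x=0.908497, q=0.015, term=0.010017
Year 4: k_p_x=0.89487, q=0.049, term=0.029843
A_x = 0.1211


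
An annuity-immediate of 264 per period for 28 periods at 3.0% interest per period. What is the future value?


FV = PMT * ((1+i)^n - 1) / i
= 264 * ((1.03)^28 - 1) / 0.03
= 264 * (2.287928 - 1) / 0.03
= 11333.7635


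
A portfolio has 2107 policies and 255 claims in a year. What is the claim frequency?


frequency = claims / policies
= 255 / 2107
= 0.121


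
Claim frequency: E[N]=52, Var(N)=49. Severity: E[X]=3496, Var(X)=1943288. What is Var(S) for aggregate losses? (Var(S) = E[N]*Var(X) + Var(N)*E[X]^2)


Var(S) = E[N]*Var(X) + Var(N)*E[X]^2
= 52*1943288 + 49*3496^2
= 101050976 + 598878784
= 6.9993e+08


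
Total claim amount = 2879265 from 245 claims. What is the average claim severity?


severity = total / number
= 2879265 / 245
= 11752.102


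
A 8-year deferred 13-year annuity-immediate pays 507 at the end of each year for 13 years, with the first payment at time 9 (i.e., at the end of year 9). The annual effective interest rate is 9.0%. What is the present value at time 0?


PV at time 8 of the 13-year annuity-immediate:
a_n = 507 * (1-(1+0.09)^(-13))/0.09 = 3795.8603
Discount back 8 years to time 0:
PV = 3795.8603 * (1+0.09)^(-8)
= 3795.8603 * 0.501866
= 1905.0143


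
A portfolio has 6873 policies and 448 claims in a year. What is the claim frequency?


frequency = claims / policies
= 448 / 6873
= 0.0652


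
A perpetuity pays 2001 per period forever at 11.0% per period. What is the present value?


PV = PMT / i
= 2001 / 0.11
= 18190.9091


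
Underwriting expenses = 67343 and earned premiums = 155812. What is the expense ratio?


Expense ratio = expenses / premiums
= 67343 / 155812
= 0.4322


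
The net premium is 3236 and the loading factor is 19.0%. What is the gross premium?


Gross = net * (1 + loading)
= 3236 * (1 + 0.19)
= 3236 * 1.19
= 3850.84


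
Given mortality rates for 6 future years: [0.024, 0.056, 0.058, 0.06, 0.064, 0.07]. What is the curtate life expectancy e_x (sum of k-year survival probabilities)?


e_x = sum_{k=1}^{n} k_p_x
k_p_x values:
  1_p_x = 0.976
  2_p_x = 0.921344
  3_p_x = 0.867906
  4_p_x = 0.815832
  5_p_x = 0.763618
  6_p_x = 0.710165
e_x = 5.0549


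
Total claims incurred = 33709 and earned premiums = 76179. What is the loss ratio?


Loss ratio = claims / premiums
= 33709 / 76179
= 0.4425


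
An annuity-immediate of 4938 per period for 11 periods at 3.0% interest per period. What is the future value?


FV = PMT * ((1+i)^n - 1) / i
= 4938 * ((1.03)^11 - 1) / 0.03
= 4938 * (1.384234 - 1) / 0.03
= 63244.8951


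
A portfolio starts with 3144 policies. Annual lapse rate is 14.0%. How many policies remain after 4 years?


remaining = initial * (1 - lapse)^years
= 3144 * (1 - 0.14)^4
= 3144 * 0.547008
= 1719.7937


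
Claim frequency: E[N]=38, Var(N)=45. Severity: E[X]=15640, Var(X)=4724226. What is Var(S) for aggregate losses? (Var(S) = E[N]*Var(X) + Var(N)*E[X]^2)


Var(S) = E[N]*Var(X) + Var(N)*E[X]^2
= 38*4724226 + 45*15640^2
= 179520588 + 11007432000
= 1.1187e+10


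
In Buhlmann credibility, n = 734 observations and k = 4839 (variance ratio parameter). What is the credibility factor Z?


Z = n / (n + k)
= 734 / (734 + 4839)
= 734 / 5573
= 0.1317


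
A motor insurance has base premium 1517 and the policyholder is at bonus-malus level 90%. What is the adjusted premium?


adjusted = base * BM_level / 100
= 1517 * 90 / 100
= 1517 * 0.9
= 1365.3


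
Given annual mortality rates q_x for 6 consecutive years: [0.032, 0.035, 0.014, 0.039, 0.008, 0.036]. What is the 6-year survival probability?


p_k = 1 - q_k for each year
Survival = product of (1 - q_k)
= 0.968 * 0.965 * 0.986 * 0.961 * 0.992 * 0.964
= 0.8464


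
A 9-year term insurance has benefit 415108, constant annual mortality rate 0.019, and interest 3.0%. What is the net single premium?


NSP = benefit * sum_{k=0}^{n-1} k_p_x * q * v^(k+1)
With constant q=0.019, v=0.970874
Sum = 0.137695
NSP = 415108 * 0.137695
= 57158.4966


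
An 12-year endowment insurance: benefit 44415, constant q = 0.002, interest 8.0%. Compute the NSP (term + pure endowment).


Term component = 663.314
Pure endowment = 12_p_x * v^12 * benefit = 0.976262 * 0.397114 * 44415 = 17219.1257
NSP = 17882.4397


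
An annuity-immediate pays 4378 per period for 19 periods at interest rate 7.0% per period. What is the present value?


PV = PMT * (1 - (1+i)^(-n)) / i
= 4378 * (1 - (1+0.07)^(-19)) / 0.07
= 4378 * (1 - 0.276508) / 0.07
= 4378 * 10.335595
= 45249.236


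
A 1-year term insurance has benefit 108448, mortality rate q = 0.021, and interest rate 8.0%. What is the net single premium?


NSP = benefit * q * v
v = 1/(1+i) = 0.925926
NSP = 108448 * 0.021 * 0.925926
= 2108.7111


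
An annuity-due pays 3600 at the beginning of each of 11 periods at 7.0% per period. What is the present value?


PV_due = PMT * (1-(1+i)^(-n))/i * (1+i)
PV_immediate = 26995.2276
PV_due = 26995.2276 * 1.07
= 28884.8935


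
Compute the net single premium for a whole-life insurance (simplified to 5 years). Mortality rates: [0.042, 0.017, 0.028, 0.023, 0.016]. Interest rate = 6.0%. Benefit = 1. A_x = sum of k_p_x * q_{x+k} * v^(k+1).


v = 0.943396
Year 0: k_p_x=1.0, q=0.042, term=0.039623
Year 1: k_p_x=0.958, q=0.017, term=0.014494
Year 2: k_p_x=0.941714, q=0.028, term=0.022139
Year 3: k_p_x=0.915346, q=0.023, term=0.016676
Year 4: k_p_x=0.894293, q=0.016, term=0.010692
A_x = 0.1036


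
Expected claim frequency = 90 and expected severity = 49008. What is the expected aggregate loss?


E[S] = E[N] * E[X]
= 90 * 49008
= 4.4107e+06


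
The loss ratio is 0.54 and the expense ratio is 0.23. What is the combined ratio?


Combined ratio = loss ratio + expense ratio
= 0.54 + 0.23
= 0.77


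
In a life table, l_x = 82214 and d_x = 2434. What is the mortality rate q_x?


q_x = d_x / l_x
= 2434 / 82214
= 0.0296


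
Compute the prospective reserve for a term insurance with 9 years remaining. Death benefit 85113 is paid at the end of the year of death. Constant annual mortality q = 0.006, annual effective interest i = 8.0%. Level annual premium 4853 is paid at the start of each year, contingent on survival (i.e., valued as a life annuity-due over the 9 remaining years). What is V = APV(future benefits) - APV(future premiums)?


v = 1/(1+i) = 0.925926
APV(future benefits) per unit = sum_{k=0}^{8} k_p_x * q * v^(k+1) = 0.036706
APV(future benefits) = 85113 * 0.036706 = 3124.1923
Life annuity-due factor ä_{x:9} = sum_{k=0}^{8} k_p_x * v^k = 6.607153
APV(future premiums) = 4853 * 6.607153 = 32064.5137
V = 3124.1923 - 32064.5137
= -28940.3214


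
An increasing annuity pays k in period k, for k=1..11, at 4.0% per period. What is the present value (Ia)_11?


(Ia)_n = sum_{k=1}^{n} k * v^k, v = 1/(1+i)
v = 0.961538
Sum computed term by term:
(Ia)_11 = 49.1376


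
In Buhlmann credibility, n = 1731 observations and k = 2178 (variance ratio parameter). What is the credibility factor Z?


Z = n / (n + k)
= 1731 / (1731 + 2178)
= 1731 / 3909
= 0.4428


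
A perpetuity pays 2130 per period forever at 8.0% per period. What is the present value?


PV = PMT / i
= 2130 / 0.08
= 26625.0


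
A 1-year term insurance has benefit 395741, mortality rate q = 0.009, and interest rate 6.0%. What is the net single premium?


NSP = benefit * q * v
v = 1/(1+i) = 0.943396
NSP = 395741 * 0.009 * 0.943396
= 3360.0651


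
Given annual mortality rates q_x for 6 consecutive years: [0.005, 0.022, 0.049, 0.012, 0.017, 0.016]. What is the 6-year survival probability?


p_k = 1 - q_k for each year
Survival = product of (1 - q_k)
= 0.995 * 0.978 * 0.951 * 0.988 * 0.983 * 0.984
= 0.8844


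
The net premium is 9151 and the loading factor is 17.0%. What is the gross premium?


Gross = net * (1 + loading)
= 9151 * (1 + 0.17)
= 9151 * 1.17
= 10706.67


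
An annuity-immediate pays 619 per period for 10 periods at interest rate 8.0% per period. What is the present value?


PV = PMT * (1 - (1+i)^(-n)) / i
= 619 * (1 - (1+0.08)^(-10)) / 0.08
= 619 * (1 - 0.463193) / 0.08
= 619 * 6.710081
= 4153.5404


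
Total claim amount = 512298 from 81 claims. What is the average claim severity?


severity = total / number
= 512298 / 81
= 6324.6667


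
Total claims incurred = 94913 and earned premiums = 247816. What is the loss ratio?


Loss ratio = claims / premiums
= 94913 / 247816
= 0.383


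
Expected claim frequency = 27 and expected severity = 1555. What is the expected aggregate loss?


E[S] = E[N] * E[X]
= 27 * 1555
= 41985


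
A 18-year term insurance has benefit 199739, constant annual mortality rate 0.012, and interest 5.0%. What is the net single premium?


NSP = benefit * sum_{k=0}^{n-1} k_p_x * q * v^(k+1)
With constant q=0.012, v=0.952381
Sum = 0.128833
NSP = 199739 * 0.128833
= 25732.9858


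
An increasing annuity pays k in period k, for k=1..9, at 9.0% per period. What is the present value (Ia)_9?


(Ia)_n = sum_{k=1}^{n} k * v^k, v = 1/(1+i)
v = 0.917431
Sum computed term by term:
(Ia)_9 = 26.5663


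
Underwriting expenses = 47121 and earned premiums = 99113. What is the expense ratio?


Expense ratio = expenses / premiums
= 47121 / 99113
= 0.4754


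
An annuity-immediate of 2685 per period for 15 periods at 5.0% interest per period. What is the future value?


FV = PMT * ((1+i)^n - 1) / i
= 2685 * ((1.05)^15 - 1) / 0.05
= 2685 * (2.078928 - 1) / 0.05
= 57938.4432


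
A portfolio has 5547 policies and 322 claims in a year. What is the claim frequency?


frequency = claims / policies
= 322 / 5547
= 0.058


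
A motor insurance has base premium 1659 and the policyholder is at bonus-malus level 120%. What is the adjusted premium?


adjusted = base * BM_level / 100
= 1659 * 120 / 100
= 1659 * 1.2
= 1990.8


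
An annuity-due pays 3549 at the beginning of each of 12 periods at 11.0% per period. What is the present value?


PV_due = PMT * (1-(1+i)^(-n))/i * (1+i)
PV_immediate = 23041.372
PV_due = 23041.372 * 1.11
= 25575.9229


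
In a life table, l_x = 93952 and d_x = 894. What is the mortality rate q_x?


q_x = d_x / l_x
= 894 / 93952
= 0.0095


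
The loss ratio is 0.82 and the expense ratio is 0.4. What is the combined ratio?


Combined ratio = loss ratio + expense ratio
= 0.82 + 0.4
= 1.22


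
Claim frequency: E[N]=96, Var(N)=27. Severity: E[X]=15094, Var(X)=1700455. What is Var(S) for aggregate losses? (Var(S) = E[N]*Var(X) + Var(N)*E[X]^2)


Var(S) = E[N]*Var(X) + Var(N)*E[X]^2
= 96*1700455 + 27*15094^2
= 163243680 + 6151378572
= 6.3146e+09


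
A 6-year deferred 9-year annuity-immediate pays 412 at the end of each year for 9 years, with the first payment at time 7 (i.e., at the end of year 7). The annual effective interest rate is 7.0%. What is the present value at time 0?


PV at time 6 of the 9-year annuity-immediate:
a_n = 412 * (1-(1+0.07)^(-9))/0.07 = 2684.2757
Discount back 6 years to time 0:
PV = 2684.2757 * (1+0.07)^(-6)
= 2684.2757 * 0.666342
= 1788.6462


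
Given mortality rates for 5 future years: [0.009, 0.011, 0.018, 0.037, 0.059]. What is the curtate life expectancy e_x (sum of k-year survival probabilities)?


e_x = sum_{k=1}^{n} k_p_x
k_p_x values:
  1_p_x = 0.991
  2_p_x = 0.980099
  3_p_x = 0.962457
  4_p_x = 0.926846
  5_p_x = 0.872162
e_x = 4.7326


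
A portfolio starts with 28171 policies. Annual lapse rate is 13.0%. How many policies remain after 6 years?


remaining = initial * (1 - lapse)^years
= 28171 * (1 - 0.13)^6
= 28171 * 0.433626
= 12215.6837


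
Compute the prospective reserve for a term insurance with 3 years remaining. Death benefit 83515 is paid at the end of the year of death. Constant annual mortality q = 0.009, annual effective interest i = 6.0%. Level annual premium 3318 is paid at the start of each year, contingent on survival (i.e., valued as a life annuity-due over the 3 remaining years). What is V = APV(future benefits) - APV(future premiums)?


v = 1/(1+i) = 0.943396
APV(future benefits) per unit = sum_{k=0}^{2} k_p_x * q * v^(k+1) = 0.02385
APV(future benefits) = 83515 * 0.02385 = 1991.8003
Life annuity-due factor ä_{x:3} = sum_{k=0}^{2} k_p_x * v^k = 2.808954
APV(future premiums) = 3318 * 2.808954 = 9320.1102
V = 1991.8003 - 9320.1102
= -7328.3099


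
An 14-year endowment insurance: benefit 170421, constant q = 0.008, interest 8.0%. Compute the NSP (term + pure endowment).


Term component = 10779.1256
Pure endowment = 14_p_x * v^14 * benefit = 0.893642 * 0.340461 * 170421 = 51850.6187
NSP = 62629.7442


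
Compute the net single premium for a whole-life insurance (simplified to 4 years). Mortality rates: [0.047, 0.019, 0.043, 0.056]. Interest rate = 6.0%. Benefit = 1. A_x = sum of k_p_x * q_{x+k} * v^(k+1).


v = 0.943396
Year 0: k_p_x=1.0, q=0.047, term=0.04434
Year 1: k_p_x=0.953, q=0.019, term=0.016115
Year 2: k_p_x=0.934893, q=0.043, term=0.033753
Year 3: k_p_x=0.894693, q=0.056, term=0.039686
A_x = 0.1339


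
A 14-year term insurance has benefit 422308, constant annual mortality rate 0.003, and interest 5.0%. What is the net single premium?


NSP = benefit * sum_{k=0}^{n-1} k_p_x * q * v^(k+1)
With constant q=0.003, v=0.952381
Sum = 0.029193
NSP = 422308 * 0.029193
= 12328.2743


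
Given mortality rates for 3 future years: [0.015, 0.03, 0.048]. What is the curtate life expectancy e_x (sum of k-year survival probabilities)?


e_x = sum_{k=1}^{n} k_p_x
k_p_x values:
  1_p_x = 0.985
  2_p_x = 0.95545
  3_p_x = 0.909588
e_x = 2.85


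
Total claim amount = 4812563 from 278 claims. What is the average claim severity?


severity = total / number
= 4812563 / 278
= 17311.3777


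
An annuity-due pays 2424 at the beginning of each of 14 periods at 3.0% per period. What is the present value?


PV_due = PMT * (1-(1+i)^(-n))/i * (1+i)
PV_immediate = 27381.6813
PV_due = 27381.6813 * 1.03
= 28203.1317


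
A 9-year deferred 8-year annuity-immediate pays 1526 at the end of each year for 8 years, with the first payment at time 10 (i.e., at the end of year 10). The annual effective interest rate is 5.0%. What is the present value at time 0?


PV at time 9 of the 8-year annuity-immediate:
a_n = 1526 * (1-(1+0.05)^(-8))/0.05 = 9862.8627
Discount back 9 years to time 0:
PV = 9862.8627 * (1+0.05)^(-9)
= 9862.8627 * 0.644609
= 6357.6892


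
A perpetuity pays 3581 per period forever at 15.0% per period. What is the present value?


PV = PMT / i
= 3581 / 0.15
= 23873.3333


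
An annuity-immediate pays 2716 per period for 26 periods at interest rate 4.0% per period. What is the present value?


PV = PMT * (1 - (1+i)^(-n)) / i
= 2716 * (1 - (1+0.04)^(-26)) / 0.04
= 2716 * (1 - 0.360689) / 0.04
= 2716 * 15.982769
= 43409.2011


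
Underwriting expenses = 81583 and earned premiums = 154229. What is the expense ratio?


Expense ratio = expenses / premiums
= 81583 / 154229
= 0.529


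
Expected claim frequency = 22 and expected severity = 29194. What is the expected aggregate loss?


E[S] = E[N] * E[X]
= 22 * 29194
= 642268


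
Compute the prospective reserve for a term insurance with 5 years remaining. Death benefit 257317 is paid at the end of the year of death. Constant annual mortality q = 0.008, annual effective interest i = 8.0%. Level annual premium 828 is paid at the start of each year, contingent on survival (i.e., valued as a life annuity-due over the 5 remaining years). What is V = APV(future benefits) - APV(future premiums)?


v = 1/(1+i) = 0.925926
APV(future benefits) per unit = sum_{k=0}^{4} k_p_x * q * v^(k+1) = 0.031473
APV(future benefits) = 257317 * 0.031473 = 8098.6556
Life annuity-due factor ä_{x:5} = sum_{k=0}^{4} k_p_x * v^k = 4.248917
APV(future premiums) = 828 * 4.248917 = 3518.103
V = 8098.6556 - 3518.103
= 4580.5525


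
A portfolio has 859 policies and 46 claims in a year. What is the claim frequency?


frequency = claims / policies
= 46 / 859
= 0.0536


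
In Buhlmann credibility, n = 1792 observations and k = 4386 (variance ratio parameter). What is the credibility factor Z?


Z = n / (n + k)
= 1792 / (1792 + 4386)
= 1792 / 6178
= 0.2901


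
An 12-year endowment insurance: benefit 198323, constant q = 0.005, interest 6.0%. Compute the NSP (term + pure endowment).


Term component = 8116.6329
Pure endowment = 12_p_x * v^12 * benefit = 0.941623 * 0.496969 * 198323 = 92806.7724
NSP = 100923.4053


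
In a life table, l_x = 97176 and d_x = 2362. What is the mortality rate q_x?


q_x = d_x / l_x
= 2362 / 97176
= 0.0243


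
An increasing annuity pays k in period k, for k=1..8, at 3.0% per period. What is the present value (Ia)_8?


(Ia)_n = sum_{k=1}^{n} k * v^k, v = 1/(1+i)
v = 0.970874
Sum computed term by term:
(Ia)_8 = 30.5003


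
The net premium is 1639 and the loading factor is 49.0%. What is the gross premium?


Gross = net * (1 + loading)
= 1639 * (1 + 0.49)
= 1639 * 1.49
= 2442.11


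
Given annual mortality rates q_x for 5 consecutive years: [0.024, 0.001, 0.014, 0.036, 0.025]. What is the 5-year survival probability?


p_k = 1 - q_k for each year
Survival = product of (1 - q_k)
= 0.976 * 0.999 * 0.986 * 0.964 * 0.975
= 0.9036


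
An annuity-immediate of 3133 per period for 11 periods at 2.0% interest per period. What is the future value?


FV = PMT * ((1+i)^n - 1) / i
= 3133 * ((1.02)^11 - 1) / 0.02
= 3133 * (1.243374 - 1) / 0.02
= 38124.5854


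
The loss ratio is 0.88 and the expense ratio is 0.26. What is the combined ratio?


Combined ratio = loss ratio + expense ratio
= 0.88 + 0.26
= 1.14


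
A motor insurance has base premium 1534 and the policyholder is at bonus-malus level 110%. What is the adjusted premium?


adjusted = base * BM_level / 100
= 1534 * 110 / 100
= 1534 * 1.1
= 1687.4


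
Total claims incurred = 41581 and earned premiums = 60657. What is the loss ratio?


Loss ratio = claims / premiums
= 41581 / 60657
= 0.6855


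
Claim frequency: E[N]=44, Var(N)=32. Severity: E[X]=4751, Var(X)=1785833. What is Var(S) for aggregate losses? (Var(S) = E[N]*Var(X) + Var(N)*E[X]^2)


Var(S) = E[N]*Var(X) + Var(N)*E[X]^2
= 44*1785833 + 32*4751^2
= 78576652 + 722304032
= 8.0088e+08


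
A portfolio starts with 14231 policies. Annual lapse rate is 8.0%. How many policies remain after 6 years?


remaining = initial * (1 - lapse)^years
= 14231 * (1 - 0.08)^6
= 14231 * 0.606355
= 8629.038


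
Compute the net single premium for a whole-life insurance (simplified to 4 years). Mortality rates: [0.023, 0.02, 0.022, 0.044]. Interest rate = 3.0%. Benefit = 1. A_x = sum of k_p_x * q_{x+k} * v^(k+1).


v = 0.970874
Year 0: k_p_x=1.0, q=0.023, term=0.02233
Year 1: k_p_x=0.977, q=0.02, term=0.018418
Year 2: k_p_x=0.95746, q=0.022, term=0.019277
Year 3: k_p_x=0.936396, q=0.044, term=0.036607
A_x = 0.0966


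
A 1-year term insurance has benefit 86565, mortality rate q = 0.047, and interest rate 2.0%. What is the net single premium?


NSP = benefit * q * v
v = 1/(1+i) = 0.980392
NSP = 86565 * 0.047 * 0.980392
= 3988.7794


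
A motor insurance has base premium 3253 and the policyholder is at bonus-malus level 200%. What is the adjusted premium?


adjusted = base * BM_level / 100
= 3253 * 200 / 100
= 3253 * 2.0
= 6506.0


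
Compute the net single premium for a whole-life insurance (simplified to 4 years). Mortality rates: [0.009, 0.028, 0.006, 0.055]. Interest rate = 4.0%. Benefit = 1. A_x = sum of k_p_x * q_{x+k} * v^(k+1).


v = 0.961538
Year 0: k_p_x=1.0, q=0.009, term=0.008654
Year 1: k_p_x=0.991, q=0.028, term=0.025655
Year 2: k_p_x=0.963252, q=0.006, term=0.005138
Year 3: k_p_x=0.957472, q=0.055, term=0.045015
A_x = 0.0845


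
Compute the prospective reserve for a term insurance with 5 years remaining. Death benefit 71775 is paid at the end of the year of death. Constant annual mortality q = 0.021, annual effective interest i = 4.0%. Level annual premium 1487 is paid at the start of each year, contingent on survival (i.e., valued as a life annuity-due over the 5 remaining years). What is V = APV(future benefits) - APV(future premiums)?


v = 1/(1+i) = 0.961538
APV(future benefits) per unit = sum_{k=0}^{4} k_p_x * q * v^(k+1) = 0.089793
APV(future benefits) = 71775 * 0.089793 = 6444.8574
Life annuity-due factor ä_{x:5} = sum_{k=0}^{4} k_p_x * v^k = 4.446867
APV(future premiums) = 1487 * 4.446867 = 6612.4915
V = 6444.8574 - 6612.4915
= -167.6341


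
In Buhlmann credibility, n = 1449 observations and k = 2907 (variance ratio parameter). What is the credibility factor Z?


Z = n / (n + k)
= 1449 / (1449 + 2907)
= 1449 / 4356
= 0.3326


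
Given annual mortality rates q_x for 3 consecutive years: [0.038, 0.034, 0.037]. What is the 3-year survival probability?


p_k = 1 - q_k for each year
Survival = product of (1 - q_k)
= 0.962 * 0.966 * 0.963
= 0.8949


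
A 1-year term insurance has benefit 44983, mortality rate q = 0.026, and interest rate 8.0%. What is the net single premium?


NSP = benefit * q * v
v = 1/(1+i) = 0.925926
NSP = 44983 * 0.026 * 0.925926
= 1082.9241


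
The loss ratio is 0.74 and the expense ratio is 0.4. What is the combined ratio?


Combined ratio = loss ratio + expense ratio
= 0.74 + 0.4
= 1.14


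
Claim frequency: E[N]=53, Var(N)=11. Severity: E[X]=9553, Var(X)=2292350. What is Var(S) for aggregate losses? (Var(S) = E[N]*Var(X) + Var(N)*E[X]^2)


Var(S) = E[N]*Var(X) + Var(N)*E[X]^2
= 53*2292350 + 11*9553^2
= 121494550 + 1003857899
= 1.1254e+09


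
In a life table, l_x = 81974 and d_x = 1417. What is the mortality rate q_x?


q_x = d_x / l_x
= 1417 / 81974
= 0.0173


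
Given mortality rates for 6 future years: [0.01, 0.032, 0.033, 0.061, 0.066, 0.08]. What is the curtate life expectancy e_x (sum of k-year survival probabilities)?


e_x = sum_{k=1}^{n} k_p_x
k_p_x values:
  1_p_x = 0.99
  2_p_x = 0.95832
  3_p_x = 0.926695
  4_p_x = 0.870167
  5_p_x = 0.812736
  6_p_x = 0.747717
e_x = 5.3056


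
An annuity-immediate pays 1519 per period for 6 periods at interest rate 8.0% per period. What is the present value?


PV = PMT * (1 - (1+i)^(-n)) / i
= 1519 * (1 - (1+0.08)^(-6)) / 0.08
= 1519 * (1 - 0.63017) / 0.08
= 1519 * 4.62288
= 7022.1542


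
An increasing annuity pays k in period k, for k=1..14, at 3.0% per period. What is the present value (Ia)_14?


(Ia)_n = sum_{k=1}^{n} k * v^k, v = 1/(1+i)
v = 0.970874
Sum computed term by term:
(Ia)_14 = 79.3102


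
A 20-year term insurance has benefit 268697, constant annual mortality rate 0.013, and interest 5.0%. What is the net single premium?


NSP = benefit * sum_{k=0}^{n-1} k_p_x * q * v^(k+1)
With constant q=0.013, v=0.952381
Sum = 0.146486
NSP = 268697 * 0.146486
= 39360.3524


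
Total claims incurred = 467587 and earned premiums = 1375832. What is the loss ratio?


Loss ratio = claims / premiums
= 467587 / 1375832
= 0.3399


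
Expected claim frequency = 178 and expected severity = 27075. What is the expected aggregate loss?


E[S] = E[N] * E[X]
= 178 * 27075
= 4.8194e+06


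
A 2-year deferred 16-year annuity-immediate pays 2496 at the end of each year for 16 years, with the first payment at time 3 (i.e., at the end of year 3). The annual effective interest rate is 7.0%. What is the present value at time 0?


PV at time 2 of the 16-year annuity-immediate:
a_n = 2496 * (1-(1+0.07)^(-16))/0.07 = 23578.8349
Discount back 2 years to time 0:
PV = 23578.8349 * (1+0.07)^(-2)
= 23578.8349 * 0.873439
= 20594.6676


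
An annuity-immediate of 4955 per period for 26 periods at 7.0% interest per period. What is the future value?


FV = PMT * ((1+i)^n - 1) / i
= 4955 * ((1.07)^26 - 1) / 0.07
= 4955 * (5.807353 - 1) / 0.07
= 340291.9106


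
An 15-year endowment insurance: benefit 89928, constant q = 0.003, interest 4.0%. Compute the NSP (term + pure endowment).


Term component = 2943.8105
Pure endowment = 15_p_x * v^15 * benefit = 0.955933 * 0.555265 * 89928 = 47733.3835
NSP = 50677.194


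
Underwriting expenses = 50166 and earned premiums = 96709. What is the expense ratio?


Expense ratio = expenses / premiums
= 50166 / 96709
= 0.5187


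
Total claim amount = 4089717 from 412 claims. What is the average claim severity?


severity = total / number
= 4089717 / 412
= 9926.4976


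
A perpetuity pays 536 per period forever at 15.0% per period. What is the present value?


PV = PMT / i
= 536 / 0.15
= 3573.3333


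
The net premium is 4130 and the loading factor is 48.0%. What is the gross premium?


Gross = net * (1 + loading)
= 4130 * (1 + 0.48)
= 4130 * 1.48
= 6112.4


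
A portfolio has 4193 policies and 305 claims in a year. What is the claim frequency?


frequency = claims / policies
= 305 / 4193
= 0.0727


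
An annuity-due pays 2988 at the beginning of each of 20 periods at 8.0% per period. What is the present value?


PV_due = PMT * (1-(1+i)^(-n))/i * (1+i)
PV_immediate = 29336.6245
PV_due = 29336.6245 * 1.08
= 31683.5544


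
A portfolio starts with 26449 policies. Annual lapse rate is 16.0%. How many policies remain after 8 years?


remaining = initial * (1 - lapse)^years
= 26449 * (1 - 0.16)^8
= 26449 * 0.247876
= 6556.0694
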